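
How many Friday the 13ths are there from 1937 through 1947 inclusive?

17

Friday-the-13ths by year:
1937: Aug
1938: May
1939: Jan, Oct
1940: Sep, Dec
1941: Jun
1942: Feb, Mar, Nov
1943: Aug
1944: Oct
1945: Apr, Jul
1946: Sep, Dec
1947: Jun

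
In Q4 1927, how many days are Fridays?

October 1, 1927 is a Saturday.
From October 1, 1927 to December 31, 1927 is 92 days inclusive.
92 = 7 × 13 + 1, so there are 13 full weeks plus 1 extra day.
Each full week contributes one Friday: 13 so far.
The 1 extra day is Saturday — none qualify.
Total: 13 + 0 = 13.

13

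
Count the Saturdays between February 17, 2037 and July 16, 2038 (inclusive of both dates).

73 Saturdays

February 17, 2037 is a Tuesday.
From February 17, 2037 to July 16, 2038 is 515 days inclusive.
515 = 7 × 73 + 4, so there are 73 full weeks plus 4 extra days.
Each full week contributes one Saturday: 73 so far.
The 4 extra days are Tue, Wed, Thu, Fri — none qualify.
Total: 73 + 0 = 73.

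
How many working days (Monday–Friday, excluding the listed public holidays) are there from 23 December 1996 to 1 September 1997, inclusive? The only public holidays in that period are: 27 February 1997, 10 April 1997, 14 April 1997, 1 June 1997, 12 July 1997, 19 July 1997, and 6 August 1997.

23 December 1996 is a Monday.
That's 253 days from start to end, counting both.
253 = 7 × 36 + 1, so there are 36 full weeks plus 1 extra day.
Each full week contributes 5 weekdays (Mon–Fri): 36 × 5 = 180.
The 1 extra day is Mon — 1 of them qualifies.
Total: 180 + 1 = 181.
Holidays: 27 February 1997 (Thu); 10 April 1997 (Thu); 14 April 1997 (Mon); 1 June 1997 (Sun); 12 July 1997 (Sat); 19 July 1997 (Sat); 6 August 1997 (Wed).
4 of the 7 holidays fall on weekdays; the rest are weekends and were already excluded.
Business days: 181 − 4 = 177.

177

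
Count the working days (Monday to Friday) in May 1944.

23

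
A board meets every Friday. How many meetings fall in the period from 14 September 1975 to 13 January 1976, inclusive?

17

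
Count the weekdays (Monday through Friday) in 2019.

261 weekdays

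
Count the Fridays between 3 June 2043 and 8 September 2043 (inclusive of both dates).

14

3 June 2043 is a Wednesday.
From 3 June 2043 to 8 September 2043 is 98 days inclusive.
98 = 7 × 14, so the span is exactly 14 full weeks.
Each full week contributes one Friday: 14 so far.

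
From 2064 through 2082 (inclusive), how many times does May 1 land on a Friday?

4

Day of week of May 1 in each year:
2064: Thu, 2065: Fri ✓, 2066: Sat, 2067: Sun, 2068: Tue, 2069: Wed, 2070: Thu, 2071: Fri ✓, 2072: Sun, 2073: Mon, 2074: Tue, 2075: Wed, 2076: Fri ✓, 2077: Sat, 2078: Sun, 2079: Mon, 2080: Wed, 2081: Thu, 2082: Fri ✓
Fridays: 2065, 2071, 2076, 2082.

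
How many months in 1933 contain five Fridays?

A month has five Fridays exactly when Friday falls within its first (length − 28) days.
Jan: 31 days, starts Sun → 5 of Sun, Mon, Tue
Feb: 28 days, starts Wed → 5 of (none)
Mar: 31 days, starts Wed → 5 of Wed, Thu, Fri ✓
Apr: 30 days, starts Sat → 5 of Sat, Sun
May: 31 days, starts Mon → 5 of Mon, Tue, Wed
Jun: 30 days, starts Thu → 5 of Thu, Fri ✓
Jul: 31 days, starts Sat → 5 of Sat, Sun, Mon
Aug: 31 days, starts Tue → 5 of Tue, Wed, Thu
Sep: 30 days, starts Fri → 5 of Fri, Sat ✓
Oct: 31 days, starts Sun → 5 of Sun, Mon, Tue
Nov: 30 days, starts Wed → 5 of Wed, Thu
Dec: 31 days, starts Fri → 5 of Fri, Sat, Sun ✓
Months with five Fridays: Mar, Jun, Sep, Dec.

4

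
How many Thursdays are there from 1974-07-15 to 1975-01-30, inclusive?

1974-07-15 is a Monday.
That's 200 days from start to end, counting both.
200 = 7 × 28 + 4, so there are 28 full weeks plus 4 extra days.
Each full week contributes one Thursday: 28 so far.
The 4 extra days are Mon, Tue, Wed, Thu — 1 of them qualifies.
Total: 28 + 1 = 29.

29 Thursdays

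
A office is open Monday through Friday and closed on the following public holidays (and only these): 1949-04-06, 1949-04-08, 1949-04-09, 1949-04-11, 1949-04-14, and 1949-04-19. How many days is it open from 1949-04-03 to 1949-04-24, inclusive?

10

1949-04-03 is a Sunday.
From 1949-04-03 to 1949-04-24 is 22 days inclusive.
22 = 7 × 3 + 1, so there are 3 full weeks plus 1 extra day.
Each full week contributes 5 weekdays (Mon–Fri): 3 × 5 = 15.
The 1 extra day is Sun — none qualify.
Total: 15 + 0 = 15.
Holidays: 1949-04-06 (Wed); 1949-04-08 (Fri); 1949-04-09 (Sat); 1949-04-11 (Mon); 1949-04-14 (Thu); 1949-04-19 (Tue).
5 of the 6 holidays fall on weekdays; the rest are weekends and were already excluded.
Business days: 15 − 5 = 10.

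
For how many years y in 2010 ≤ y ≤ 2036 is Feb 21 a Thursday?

4

Day of week of February 21 in each year:
2010: Sun, 2011: Mon, 2012: Tue, 2013: Thu ✓, 2014: Fri, 2015: Sat, 2016: Sun, 2017: Tue, 2018: Wed, 2019: Thu ✓, 2020: Fri, 2021: Sun, 2022: Mon, 2023: Tue, 2024: Wed, 2025: Fri, 2026: Sat, 2027: Sun, 2028: Mon, 2029: Wed, 2030: Thu ✓, 2031: Fri, 2032: Sat, 2033: Mon, 2034: Tue, 2035: Wed, 2036: Thu ✓
Thursdays: 2013, 2019, 2030, 2036.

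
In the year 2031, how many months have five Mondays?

A month has five Mondays exactly when Monday falls within its first (length − 28) days.
Jan: 31 days, starts Wed → 5 of Wed, Thu, Fri
Feb: 28 days, starts Sat → 5 of (none)
Mar: 31 days, starts Sat → 5 of Sat, Sun, Mon ✓
Apr: 30 days, starts Tue → 5 of Tue, Wed
May: 31 days, starts Thu → 5 of Thu, Fri, Sat
Jun: 30 days, starts Sun → 5 of Sun, Mon ✓
Jul: 31 days, starts Tue → 5 of Tue, Wed, Thu
Aug: 31 days, starts Fri → 5 of Fri, Sat, Sun
Sep: 30 days, starts Mon → 5 of Mon, Tue ✓
Oct: 31 days, starts Wed → 5 of Wed, Thu, Fri
Nov: 30 days, starts Sat → 5 of Sat, Sun
Dec: 31 days, starts Mon → 5 of Mon, Tue, Wed ✓
Months with five Mondays: Mar, Jun, Sep, Dec.

4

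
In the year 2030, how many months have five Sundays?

A month has five Sundays exactly when Sunday falls within its first (length − 28) days.
Jan: 31 days, starts Tue → 5 of Tue, Wed, Thu
Feb: 28 days, starts Fri → 5 of (none)
Mar: 31 days, starts Fri → 5 of Fri, Sat, Sun ✓
Apr: 30 days, starts Mon → 5 of Mon, Tue
May: 31 days, starts Wed → 5 of Wed, Thu, Fri
Jun: 30 days, starts Sat → 5 of Sat, Sun ✓
Jul: 31 days, starts Mon → 5 of Mon, Tue, Wed
Aug: 31 days, starts Thu → 5 of Thu, Fri, Sat
Sep: 30 days, starts Sun → 5 of Sun, Mon ✓
Oct: 31 days, starts Tue → 5 of Tue, Wed, Thu
Nov: 30 days, starts Fri → 5 of Fri, Sat
Dec: 31 days, starts Sun → 5 of Sun, Mon, Tue ✓
Months with five Sundays: Mar, Jun, Sep, Dec.

4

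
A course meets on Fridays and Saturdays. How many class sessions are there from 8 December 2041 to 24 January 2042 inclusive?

13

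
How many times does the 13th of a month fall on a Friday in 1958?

1

The 13th falls on a Friday when the month's 13th has weekday Fri.
Jan 13 is Mon; Feb 13 is Thu; Mar 13 is Thu; Apr 13 is Sun; May 13 is Tue; Jun 13 is Fri ✓; Jul 13 is Sun; Aug 13 is Wed; Sep 13 is Sat; Oct 13 is Mon; Nov 13 is Thu; Dec 13 is Sat.
Friday the 13ths: Jun.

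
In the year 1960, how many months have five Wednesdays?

A month has five Wednesdays exactly when Wednesday falls within its first (length − 28) days.
Jan: 31 days, starts Fri → 5 of Fri, Sat, Sun
Feb: 29 days, starts Mon → 5 of Mon
Mar: 31 days, starts Tue → 5 of Tue, Wed, Thu ✓
Apr: 30 days, starts Fri → 5 of Fri, Sat
May: 31 days, starts Sun → 5 of Sun, Mon, Tue
Jun: 30 days, starts Wed → 5 of Wed, Thu ✓
Jul: 31 days, starts Fri → 5 of Fri, Sat, Sun
Aug: 31 days, starts Mon → 5 of Mon, Tue, Wed ✓
Sep: 30 days, starts Thu → 5 of Thu, Fri
Oct: 31 days, starts Sat → 5 of Sat, Sun, Mon
Nov: 30 days, starts Tue → 5 of Tue, Wed ✓
Dec: 31 days, starts Thu → 5 of Thu, Fri, Sat
Months with five Wednesdays: Mar, Jun, Aug, Nov.

4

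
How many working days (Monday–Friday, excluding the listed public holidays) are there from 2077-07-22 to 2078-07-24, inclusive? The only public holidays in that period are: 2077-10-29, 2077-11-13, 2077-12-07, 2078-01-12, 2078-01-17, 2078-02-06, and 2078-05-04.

2077-07-22 is a Thursday.
That's 368 days from start to end, counting both.
368 = 7 × 52 + 4, so there are 52 full weeks plus 4 extra days.
Each full week contributes 5 weekdays (Mon–Fri): 52 × 5 = 260.
The 4 extra days are Thu, Fri, Sat, Sun — 2 of them qualify.
Total: 260 + 2 = 262.
Holidays: 2077-10-29 (Fri); 2077-11-13 (Sat); 2077-12-07 (Tue); 2078-01-12 (Wed); 2078-01-17 (Mon); 2078-02-06 (Sun); 2078-05-04 (Wed).
5 of the 7 holidays fall on weekdays; the rest are weekends and were already excluded.
Business days: 262 − 5 = 257.

257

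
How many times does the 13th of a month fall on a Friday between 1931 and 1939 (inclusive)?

16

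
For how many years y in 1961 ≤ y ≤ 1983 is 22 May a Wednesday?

Day of week of May 22 in each year:
1961: Mon, 1962: Tue, 1963: Wed ✓, 1964: Fri, 1965: Sat, 1966: Sun, 1967: Mon, 1968: Wed ✓, 1969: Thu, 1970: Fri, 1971: Sat, 1972: Mon, 1973: Tue, 1974: Wed ✓, 1975: Thu, 1976: Sat, 1977: Sun, 1978: Mon, 1979: Tue, 1980: Thu, 1981: Fri, 1982: Sat, 1983: Sun
Wednesdays: 1963, 1968, 1974.

3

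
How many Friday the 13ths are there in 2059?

The 13th falls on a Friday when the month's 13th has weekday Fri.
Jan 13 is Mon; Feb 13 is Thu; Mar 13 is Thu; Apr 13 is Sun; May 13 is Tue; Jun 13 is Fri ✓; Jul 13 is Sun; Aug 13 is Wed; Sep 13 is Sat; Oct 13 is Mon; Nov 13 is Thu; Dec 13 is Sat.
Friday the 13ths: Jun.

1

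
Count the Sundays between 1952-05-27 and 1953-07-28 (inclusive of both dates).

1952-05-27 is a Tuesday.
That's 428 days from start to end, counting both.
428 = 7 × 61 + 1, so there are 61 full weeks plus 1 extra day.
Each full week contributes one Sunday: 61 so far.
The 1 extra day is Tue — none qualify.
Total: 61 + 0 = 61.

61 Sundays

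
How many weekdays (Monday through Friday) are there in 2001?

261

January 1, 2001 is a Monday.
From January 1, 2001 to December 31, 2001 is 365 days inclusive.
365 = 7 × 52 + 1, so there are 52 full weeks plus 1 extra day.
Each full week contributes 5 weekdays (Mon–Fri): 52 × 5 = 260.
The 1 extra day is Monday — 1 of them qualifies.
Total: 260 + 1 = 261.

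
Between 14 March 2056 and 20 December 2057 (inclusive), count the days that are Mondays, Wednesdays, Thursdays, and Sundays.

14 March 2056 is a Tuesday.
From 14 March 2056 to 20 December 2057 is 647 days inclusive.
647 = 7 × 92 + 3, so there are 92 full weeks plus 3 extra days.
Each full week contributes 4 days from the set (Mon, Wed, Thu, Sun): 92 × 4 = 368.
The 3 extra days are Tuesday, Wednesday, Thursday — 2 of them qualify.
Total: 368 + 2 = 370.

370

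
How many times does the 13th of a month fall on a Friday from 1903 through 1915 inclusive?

Friday-the-13ths by year:
1903: Feb, Mar, Nov
1904: May
1905: Jan, Oct
1906: Apr, Jul
1907: Sep, Dec
1908: Mar, Nov
1909: Aug
1910: May
1911: Jan, Oct
1912: Sep, Dec
1913: Jun
1914: Feb, Mar, Nov
1915: Aug

23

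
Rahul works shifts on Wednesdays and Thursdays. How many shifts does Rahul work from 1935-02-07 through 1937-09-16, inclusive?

1935-02-07 is a Thursday.
The range spans 953 days (inclusive of both endpoints).
953 = 7 × 136 + 1, so there are 136 full weeks plus 1 extra day.
Each full week contributes 2 days from the set (Wed, Thu): 136 × 2 = 272.
The 1 extra day is Thursday — 1 of them qualifies.
Total: 272 + 1 = 273.

273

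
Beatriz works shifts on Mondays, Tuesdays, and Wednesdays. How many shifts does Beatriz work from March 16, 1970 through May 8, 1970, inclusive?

24

March 16, 1970 is a Monday.
From March 16, 1970 to May 8, 1970 is 54 days inclusive.
54 = 7 × 7 + 5, so there are 7 full weeks plus 5 extra days.
Each full week contributes 3 days from the set (Mon, Tue, Wed): 7 × 3 = 21.
The 5 extra days are Mon, Tue, Wed, Thu, Fri — 3 of them qualify.
Total: 21 + 3 = 24.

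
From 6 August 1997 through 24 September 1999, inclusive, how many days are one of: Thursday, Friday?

224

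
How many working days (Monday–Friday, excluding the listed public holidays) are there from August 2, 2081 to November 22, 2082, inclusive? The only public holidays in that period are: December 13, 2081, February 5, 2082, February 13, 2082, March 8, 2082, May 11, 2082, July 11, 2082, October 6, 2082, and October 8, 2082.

335 working days

August 2, 2081 is a Saturday.
That's 478 days from start to end, counting both.
478 = 7 × 68 + 2, so there are 68 full weeks plus 2 extra days.
Each full week contributes 5 weekdays (Mon–Fri): 68 × 5 = 340.
The 2 extra days are Saturday, Sunday — none qualify.
Total: 340 + 0 = 340.
Holidays: December 13, 2081 (Sat); February 5, 2082 (Thu); February 13, 2082 (Fri); March 8, 2082 (Sun); May 11, 2082 (Mon); July 11, 2082 (Sat); October 6, 2082 (Tue); October 8, 2082 (Thu).
5 of the 8 holidays fall on weekdays; the rest are weekends and were already excluded.
Business days: 340 − 5 = 335.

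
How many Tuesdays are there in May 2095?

5

May 1, 2095 is a Sunday.
The range spans 31 days (inclusive of both endpoints).
31 = 7 × 4 + 3, so there are 4 full weeks plus 3 extra days.
Each full week contributes one Tuesday: 4 so far.
The 3 extra days are Sunday, Monday, Tuesday — 1 of them qualifies.
Total: 4 + 1 = 5.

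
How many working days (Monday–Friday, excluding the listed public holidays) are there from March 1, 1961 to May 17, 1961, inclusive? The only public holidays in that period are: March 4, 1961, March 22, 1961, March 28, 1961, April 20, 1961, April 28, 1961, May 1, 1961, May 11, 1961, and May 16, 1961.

49

March 1, 1961 is a Wednesday.
From March 1, 1961 to May 17, 1961 is 78 days inclusive.
78 = 7 × 11 + 1, so there are 11 full weeks plus 1 extra day.
Each full week contributes 5 weekdays (Mon–Fri): 11 × 5 = 55.
The 1 extra day is Wednesday — 1 of them qualifies.
Total: 55 + 1 = 56.
Holidays: March 4, 1961 (Sat); March 22, 1961 (Wed); March 28, 1961 (Tue); April 20, 1961 (Thu); April 28, 1961 (Fri); May 1, 1961 (Mon); May 11, 1961 (Thu); May 16, 1961 (Tue).
7 of the 8 holidays fall on weekdays; the rest are weekends and were already excluded.
Business days: 56 − 7 = 49.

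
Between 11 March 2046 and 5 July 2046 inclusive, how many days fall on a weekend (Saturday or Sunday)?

11 March 2046 is a Sunday.
That's 117 days from start to end, counting both.
117 = 7 × 16 + 5, so there are 16 full weeks plus 5 extra days.
Each full week contributes 2 weekend days (Sat, Sun): 16 × 2 = 32.
The 5 extra days are Sunday, Monday, Tuesday, Wednesday, Thursday — 1 of them qualifies.
Total: 32 + 1 = 33.

33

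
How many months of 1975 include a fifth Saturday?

4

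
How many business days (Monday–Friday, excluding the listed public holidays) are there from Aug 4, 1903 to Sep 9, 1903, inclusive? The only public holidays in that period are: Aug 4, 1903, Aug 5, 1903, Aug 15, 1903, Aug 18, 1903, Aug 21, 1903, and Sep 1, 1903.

Aug 4, 1903 is a Tuesday.
That's 37 days from start to end, counting both.
37 = 7 × 5 + 2, so there are 5 full weeks plus 2 extra days.
Each full week contributes 5 weekdays (Mon–Fri): 5 × 5 = 25.
The 2 extra days are Tuesday, Wednesday — 2 of them qualify.
Total: 25 + 2 = 27.
Holidays: Aug 4, 1903 (Tue); Aug 5, 1903 (Wed); Aug 15, 1903 (Sat); Aug 18, 1903 (Tue); Aug 21, 1903 (Fri); Sep 1, 1903 (Tue).
5 of the 6 holidays fall on weekdays; the rest are weekends and were already excluded.
Business days: 27 − 5 = 22.

22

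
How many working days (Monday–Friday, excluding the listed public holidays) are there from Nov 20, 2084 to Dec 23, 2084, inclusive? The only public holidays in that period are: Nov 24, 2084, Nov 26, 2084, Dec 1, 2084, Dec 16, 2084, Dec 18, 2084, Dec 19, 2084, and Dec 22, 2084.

20

Nov 20, 2084 is a Monday.
The range spans 34 days (inclusive of both endpoints).
34 = 7 × 4 + 6, so there are 4 full weeks plus 6 extra days.
Each full week contributes 5 weekdays (Mon–Fri): 4 × 5 = 20.
The 6 extra days are Monday, Tuesday, Wednesday, Thursday, Friday, Saturday — 5 of them qualify.
Total: 20 + 5 = 25.
Holidays: Nov 24, 2084 (Fri); Nov 26, 2084 (Sun); Dec 1, 2084 (Fri); Dec 16, 2084 (Sat); Dec 18, 2084 (Mon); Dec 19, 2084 (Tue); Dec 22, 2084 (Fri).
5 of the 7 holidays fall on weekdays; the rest are weekends and were already excluded.
Business days: 25 − 5 = 20.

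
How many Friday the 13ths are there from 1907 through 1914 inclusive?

14

Friday-the-13ths by year:
1907: Sep, Dec
1908: Mar, Nov
1909: Aug
1910: May
1911: Jan, Oct
1912: Sep, Dec
1913: Jun
1914: Feb, Mar, Nov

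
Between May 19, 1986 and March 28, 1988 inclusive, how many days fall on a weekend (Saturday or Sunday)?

194

May 19, 1986 is a Monday.
The range spans 680 days (inclusive of both endpoints).
680 = 7 × 97 + 1, so there are 97 full weeks plus 1 extra day.
Each full week contributes 2 weekend days (Sat, Sun): 97 × 2 = 194.
The 1 extra day is Monday — none qualify.
Total: 194 + 0 = 194.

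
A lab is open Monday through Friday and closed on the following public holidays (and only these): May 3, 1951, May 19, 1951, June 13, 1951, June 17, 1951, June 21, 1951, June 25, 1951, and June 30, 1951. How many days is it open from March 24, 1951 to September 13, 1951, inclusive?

March 24, 1951 is a Saturday.
The range spans 174 days (inclusive of both endpoints).
174 = 7 × 24 + 6, so there are 24 full weeks plus 6 extra days.
Each full week contributes 5 weekdays (Mon–Fri): 24 × 5 = 120.
The 6 extra days are Sat, Sun, Mon, Tue, Wed, Thu — 4 of them qualify.
Total: 120 + 4 = 124.
Holidays: May 3, 1951 (Thu); May 19, 1951 (Sat); June 13, 1951 (Wed); June 17, 1951 (Sun); June 21, 1951 (Thu); June 25, 1951 (Mon); June 30, 1951 (Sat).
4 of the 7 holidays fall on weekdays; the rest are weekends and were already excluded.
Business days: 124 − 4 = 120.

120 working days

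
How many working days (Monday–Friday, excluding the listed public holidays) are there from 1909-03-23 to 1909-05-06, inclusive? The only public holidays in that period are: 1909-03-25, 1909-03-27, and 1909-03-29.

1909-03-23 is a Tuesday.
That's 45 days from start to end, counting both.
45 = 7 × 6 + 3, so there are 6 full weeks plus 3 extra days.
Each full week contributes 5 weekdays (Mon–Fri): 6 × 5 = 30.
The 3 extra days are Tuesday, Wednesday, Thursday — 3 of them qualify.
Total: 30 + 3 = 33.
Holidays: 1909-03-25 (Thu); 1909-03-27 (Sat); 1909-03-29 (Mon).
2 of the 3 holidays fall on weekdays; the rest are weekends and were already excluded.
Business days: 33 − 2 = 31.

31 working days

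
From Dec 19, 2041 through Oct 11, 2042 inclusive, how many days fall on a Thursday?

43

Dec 19, 2041 is a Thursday.
From Dec 19, 2041 to Oct 11, 2042 is 297 days inclusive.
297 = 7 × 42 + 3, so there are 42 full weeks plus 3 extra days.
Each full week contributes one Thursday: 42 so far.
The 3 extra days are Thu, Fri, Sat — 1 of them qualifies.
Total: 42 + 1 = 43.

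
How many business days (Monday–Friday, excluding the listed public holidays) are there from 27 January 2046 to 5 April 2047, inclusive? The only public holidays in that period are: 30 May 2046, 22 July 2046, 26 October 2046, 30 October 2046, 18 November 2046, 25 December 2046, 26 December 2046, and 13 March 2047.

304

27 January 2046 is a Saturday.
From 27 January 2046 to 5 April 2047 is 434 days inclusive.
434 = 7 × 62, so the span is exactly 62 full weeks.
Each full week contributes 5 weekdays (Mon–Fri): 62 × 5 = 310.
Holidays: 30 May 2046 (Wed); 22 July 2046 (Sun); 26 October 2046 (Fri); 30 October 2046 (Tue); 18 November 2046 (Sun); 25 December 2046 (Tue); 26 December 2046 (Wed); 13 March 2047 (Wed).
6 of the 8 holidays fall on weekdays; the rest are weekends and were already excluded.
Business days: 310 − 6 = 304.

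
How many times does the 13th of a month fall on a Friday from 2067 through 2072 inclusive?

11

Friday-the-13ths by year:
2067: May
2068: Jan, Apr, Jul
2069: Sep, Dec
2070: Jun
2071: Feb, Mar, Nov
2072: May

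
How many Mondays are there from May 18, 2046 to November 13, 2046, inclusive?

26 Mondays

May 18, 2046 is a Friday.
The range spans 180 days (inclusive of both endpoints).
180 = 7 × 25 + 5, so there are 25 full weeks plus 5 extra days.
Each full week contributes one Monday: 25 so far.
The 5 extra days are Friday, Saturday, Sunday, Monday, Tuesday — 1 of them qualifies.
Total: 25 + 1 = 26.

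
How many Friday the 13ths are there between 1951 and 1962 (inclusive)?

Friday-the-13ths by year:
1951: Apr, Jul
1952: Jun
1953: Feb, Mar, Nov
1954: Aug
1955: May
1956: Jan, Apr, Jul
1957: Sep, Dec
1958: Jun
1959: Feb, Mar, Nov
1960: May
1961: Jan, Oct
1962: Apr, Jul

22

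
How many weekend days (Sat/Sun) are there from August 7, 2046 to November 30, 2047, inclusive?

August 7, 2046 is a Tuesday.
From August 7, 2046 to November 30, 2047 is 481 days inclusive.
481 = 7 × 68 + 5, so there are 68 full weeks plus 5 extra days.
Each full week contributes 2 weekend days (Sat, Sun): 68 × 2 = 136.
The 5 extra days are Tue, Wed, Thu, Fri, Sat — 1 of them qualifies.
Total: 136 + 1 = 137.

137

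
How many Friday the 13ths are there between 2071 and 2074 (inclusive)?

8

Friday-the-13ths by year:
2071: Feb, Mar, Nov
2072: May
2073: Jan, Oct
2074: Apr, Jul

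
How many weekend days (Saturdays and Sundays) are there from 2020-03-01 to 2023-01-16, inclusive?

301

2020-03-01 is a Sunday.
That's 1052 days from start to end, counting both.
1052 = 7 × 150 + 2, so there are 150 full weeks plus 2 extra days.
Each full week contributes 2 weekend days (Sat, Sun): 150 × 2 = 300.
The 2 extra days are Sun, Mon — 1 of them qualifies.
Total: 300 + 1 = 301.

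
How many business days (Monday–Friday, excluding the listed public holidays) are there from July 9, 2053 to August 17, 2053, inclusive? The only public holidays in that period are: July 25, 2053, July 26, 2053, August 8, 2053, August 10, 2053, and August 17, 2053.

July 9, 2053 is a Wednesday.
From July 9, 2053 to August 17, 2053 is 40 days inclusive.
40 = 7 × 5 + 5, so there are 5 full weeks plus 5 extra days.
Each full week contributes 5 weekdays (Mon–Fri): 5 × 5 = 25.
The 5 extra days are Wednesday, Thursday, Friday, Saturday, Sunday — 3 of them qualify.
Total: 25 + 3 = 28.
Holidays: July 25, 2053 (Fri); July 26, 2053 (Sat); August 8, 2053 (Fri); August 10, 2053 (Sun); August 17, 2053 (Sun).
2 of the 5 holidays fall on weekdays; the rest are weekends and were already excluded.
Business days: 28 − 2 = 26.

26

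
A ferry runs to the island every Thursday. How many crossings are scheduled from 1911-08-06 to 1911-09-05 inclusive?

1911-08-06 is a Sunday.
From 1911-08-06 to 1911-09-05 is 31 days inclusive.
31 = 7 × 4 + 3, so there are 4 full weeks plus 3 extra days.
Each full week contributes one Thursday: 4 so far.
The 3 extra days are Sun, Mon, Tue — none qualify.
Total: 4 + 0 = 4.

4 Thursdays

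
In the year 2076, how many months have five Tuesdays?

A month has five Tuesdays exactly when Tuesday falls within its first (length − 28) days.
Jan: 31 days, starts Wed → 5 of Wed, Thu, Fri
Feb: 29 days, starts Sat → 5 of Sat
Mar: 31 days, starts Sun → 5 of Sun, Mon, Tue ✓
Apr: 30 days, starts Wed → 5 of Wed, Thu
May: 31 days, starts Fri → 5 of Fri, Sat, Sun
Jun: 30 days, starts Mon → 5 of Mon, Tue ✓
Jul: 31 days, starts Wed → 5 of Wed, Thu, Fri
Aug: 31 days, starts Sat → 5 of Sat, Sun, Mon
Sep: 30 days, starts Tue → 5 of Tue, Wed ✓
Oct: 31 days, starts Thu → 5 of Thu, Fri, Sat
Nov: 30 days, starts Sun → 5 of Sun, Mon
Dec: 31 days, starts Tue → 5 of Tue, Wed, Thu ✓
Months with five Tuesdays: Mar, Jun, Sep, Dec.

4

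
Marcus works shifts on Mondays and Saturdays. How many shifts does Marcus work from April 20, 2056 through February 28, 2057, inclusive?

90

April 20, 2056 is a Thursday.
From April 20, 2056 to February 28, 2057 is 315 days inclusive.
315 = 7 × 45, so the span is exactly 45 full weeks.
Each full week contributes 2 days from the set (Mon, Sat): 45 × 2 = 90.
Total: 90.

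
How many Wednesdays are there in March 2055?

5

2055-03-01 is a Monday.
The range spans 31 days (inclusive of both endpoints).
31 = 7 × 4 + 3, so there are 4 full weeks plus 3 extra days.
Each full week contributes one Wednesday: 4 so far.
The 3 extra days are Mon, Tue, Wed — 1 of them qualifies.
Total: 4 + 1 = 5.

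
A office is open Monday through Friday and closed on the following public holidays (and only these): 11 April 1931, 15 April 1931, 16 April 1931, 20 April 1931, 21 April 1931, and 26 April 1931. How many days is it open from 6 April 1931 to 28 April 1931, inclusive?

6 April 1931 is a Monday.
The range spans 23 days (inclusive of both endpoints).
23 = 7 × 3 + 2, so there are 3 full weeks plus 2 extra days.
Each full week contributes 5 weekdays (Mon–Fri): 3 × 5 = 15.
The 2 extra days are Mon, Tue — 2 of them qualify.
Total: 15 + 2 = 17.
Holidays: 11 April 1931 (Sat); 15 April 1931 (Wed); 16 April 1931 (Thu); 20 April 1931 (Mon); 21 April 1931 (Tue); 26 April 1931 (Sun).
4 of the 6 holidays fall on weekdays; the rest are weekends and were already excluded.
Business days: 17 − 4 = 13.

13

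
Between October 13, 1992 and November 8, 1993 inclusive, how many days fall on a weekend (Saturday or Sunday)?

112

October 13, 1992 is a Tuesday.
From October 13, 1992 to November 8, 1993 is 392 days inclusive.
392 = 7 × 56, so the span is exactly 56 full weeks.
Each full week contributes 2 weekend days (Sat, Sun): 56 × 2 = 112.
Total: 112.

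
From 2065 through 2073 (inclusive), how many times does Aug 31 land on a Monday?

Day of week of August 31 in each year:
2065: Mon ✓, 2066: Tue, 2067: Wed, 2068: Fri, 2069: Sat, 2070: Sun, 2071: Mon ✓, 2072: Wed, 2073: Thu
Mondays: 2065, 2071.

2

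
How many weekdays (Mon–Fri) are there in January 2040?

22 weekdays

1 January 2040 is a Sunday.
That's 31 days from start to end, counting both.
31 = 7 × 4 + 3, so there are 4 full weeks plus 3 extra days.
Each full week contributes 5 weekdays (Mon–Fri): 4 × 5 = 20.
The 3 extra days are Sunday, Monday, Tuesday — 2 of them qualify.
Total: 20 + 2 = 22.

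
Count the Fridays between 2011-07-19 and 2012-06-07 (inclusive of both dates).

2011-07-19 is a Tuesday.
The range spans 325 days (inclusive of both endpoints).
325 = 7 × 46 + 3, so there are 46 full weeks plus 3 extra days.
Each full week contributes one Friday: 46 so far.
The 3 extra days are Tuesday, Wednesday, Thursday — none qualify.
Total: 46 + 0 = 46.

46 Fridays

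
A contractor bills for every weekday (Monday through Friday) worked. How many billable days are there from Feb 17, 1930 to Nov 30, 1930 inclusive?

205 weekdays

Feb 17, 1930 is a Monday.
From Feb 17, 1930 to Nov 30, 1930 is 287 days inclusive.
287 = 7 × 41, so the span is exactly 41 full weeks.
Each full week contributes 5 weekdays (Mon–Fri): 41 × 5 = 205.
Total: 205.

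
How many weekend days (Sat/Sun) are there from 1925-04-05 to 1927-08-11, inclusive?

1925-04-05 is a Sunday.
That's 859 days from start to end, counting both.
859 = 7 × 122 + 5, so there are 122 full weeks plus 5 extra days.
Each full week contributes 2 weekend days (Sat, Sun): 122 × 2 = 244.
The 5 extra days are Sun, Mon, Tue, Wed, Thu — 1 of them qualifies.
Total: 244 + 1 = 245.

245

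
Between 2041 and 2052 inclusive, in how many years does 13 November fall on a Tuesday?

1

Day of week of November 13 in each year:
2041: Wed, 2042: Thu, 2043: Fri, 2044: Sun, 2045: Mon, 2046: Tue ✓, 2047: Wed, 2048: Fri, 2049: Sat, 2050: Sun, 2051: Mon, 2052: Wed
Tuesdays: 2046.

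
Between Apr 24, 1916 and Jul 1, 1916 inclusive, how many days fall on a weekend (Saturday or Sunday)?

19

Apr 24, 1916 is a Monday.
The range spans 69 days (inclusive of both endpoints).
69 = 7 × 9 + 6, so there are 9 full weeks plus 6 extra days.
Each full week contributes 2 weekend days (Sat, Sun): 9 × 2 = 18.
The 6 extra days are Mon, Tue, Wed, Thu, Fri, Sat — 1 of them qualifies.
Total: 18 + 1 = 19.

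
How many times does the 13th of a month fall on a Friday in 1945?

2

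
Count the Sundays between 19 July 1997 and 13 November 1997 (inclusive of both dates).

17 Sundays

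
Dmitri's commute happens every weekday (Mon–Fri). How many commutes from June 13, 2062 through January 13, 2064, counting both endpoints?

414 weekdays

June 13, 2062 is a Tuesday.
The range spans 580 days (inclusive of both endpoints).
580 = 7 × 82 + 6, so there are 82 full weeks plus 6 extra days.
Each full week contributes 5 weekdays (Mon–Fri): 82 × 5 = 410.
The 6 extra days are Tue, Wed, Thu, Fri, Sat, Sun — 4 of them qualify.
Total: 410 + 4 = 414.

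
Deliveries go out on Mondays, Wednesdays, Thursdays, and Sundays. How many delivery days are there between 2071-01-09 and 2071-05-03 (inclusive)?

65

2071-01-09 is a Friday.
That's 115 days from start to end, counting both.
115 = 7 × 16 + 3, so there are 16 full weeks plus 3 extra days.
Each full week contributes 4 days from the set (Mon, Wed, Thu, Sun): 16 × 4 = 64.
The 3 extra days are Fri, Sat, Sun — 1 of them qualifies.
Total: 64 + 1 = 65.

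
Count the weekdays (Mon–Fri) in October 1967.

1967-10-01 is a Sunday.
The range spans 31 days (inclusive of both endpoints).
31 = 7 × 4 + 3, so there are 4 full weeks plus 3 extra days.
Each full week contributes 5 weekdays (Mon–Fri): 4 × 5 = 20.
The 3 extra days are Sun, Mon, Tue — 2 of them qualify.
Total: 20 + 2 = 22.

22 weekdays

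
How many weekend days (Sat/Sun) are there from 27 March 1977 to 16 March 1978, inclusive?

101

27 March 1977 is a Sunday.
That's 355 days from start to end, counting both.
355 = 7 × 50 + 5, so there are 50 full weeks plus 5 extra days.
Each full week contributes 2 weekend days (Sat, Sun): 50 × 2 = 100.
The 5 extra days are Sunday, Monday, Tuesday, Wednesday, Thursday — 1 of them qualifies.
Total: 100 + 1 = 101.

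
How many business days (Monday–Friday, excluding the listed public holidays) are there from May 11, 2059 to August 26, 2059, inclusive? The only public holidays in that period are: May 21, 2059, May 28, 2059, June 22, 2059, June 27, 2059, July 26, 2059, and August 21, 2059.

73

May 11, 2059 is a Sunday.
The range spans 108 days (inclusive of both endpoints).
108 = 7 × 15 + 3, so there are 15 full weeks plus 3 extra days.
Each full week contributes 5 weekdays (Mon–Fri): 15 × 5 = 75.
The 3 extra days are Sun, Mon, Tue — 2 of them qualify.
Total: 75 + 2 = 77.
Holidays: May 21, 2059 (Wed); May 28, 2059 (Wed); June 22, 2059 (Sun); June 27, 2059 (Fri); July 26, 2059 (Sat); August 21, 2059 (Thu).
4 of the 6 holidays fall on weekdays; the rest are weekends and were already excluded.
Business days: 77 − 4 = 73.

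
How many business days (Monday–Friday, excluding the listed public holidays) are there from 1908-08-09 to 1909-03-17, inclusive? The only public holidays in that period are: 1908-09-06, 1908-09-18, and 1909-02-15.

156 business days

1908-08-09 is a Sunday.
That's 221 days from start to end, counting both.
221 = 7 × 31 + 4, so there are 31 full weeks plus 4 extra days.
Each full week contributes 5 weekdays (Mon–Fri): 31 × 5 = 155.
The 4 extra days are Sun, Mon, Tue, Wed — 3 of them qualify.
Total: 155 + 3 = 158.
Holidays: 1908-09-06 (Sun); 1908-09-18 (Fri); 1909-02-15 (Mon).
2 of the 3 holidays fall on weekdays; the rest are weekends and were already excluded.
Business days: 158 − 2 = 156.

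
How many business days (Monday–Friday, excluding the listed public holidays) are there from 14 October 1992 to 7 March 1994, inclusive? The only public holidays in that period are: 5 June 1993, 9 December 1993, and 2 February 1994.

362

14 October 1992 is a Wednesday.
That's 510 days from start to end, counting both.
510 = 7 × 72 + 6, so there are 72 full weeks plus 6 extra days.
Each full week contributes 5 weekdays (Mon–Fri): 72 × 5 = 360.
The 6 extra days are Wed, Thu, Fri, Sat, Sun, Mon — 4 of them qualify.
Total: 360 + 4 = 364.
Holidays: 5 June 1993 (Sat); 9 December 1993 (Thu); 2 February 1994 (Wed).
2 of the 3 holidays fall on weekdays; the rest are weekends and were already excluded.
Business days: 364 − 2 = 362.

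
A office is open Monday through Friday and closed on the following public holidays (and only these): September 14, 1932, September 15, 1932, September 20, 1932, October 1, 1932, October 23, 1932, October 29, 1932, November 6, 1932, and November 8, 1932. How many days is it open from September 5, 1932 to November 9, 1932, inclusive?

44

September 5, 1932 is a Monday.
From September 5, 1932 to November 9, 1932 is 66 days inclusive.
66 = 7 × 9 + 3, so there are 9 full weeks plus 3 extra days.
Each full week contributes 5 weekdays (Mon–Fri): 9 × 5 = 45.
The 3 extra days are Monday, Tuesday, Wednesday — 3 of them qualify.
Total: 45 + 3 = 48.
Holidays: September 14, 1932 (Wed); September 15, 1932 (Thu); September 20, 1932 (Tue); October 1, 1932 (Sat); October 23, 1932 (Sun); October 29, 1932 (Sat); November 6, 1932 (Sun); November 8, 1932 (Tue).
4 of the 8 holidays fall on weekdays; the rest are weekends and were already excluded.
Business days: 48 − 4 = 44.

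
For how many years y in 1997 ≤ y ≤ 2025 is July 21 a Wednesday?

Day of week of July 21 in each year:
1997: Mon, 1998: Tue, 1999: Wed ✓, 2000: Fri, 2001: Sat, 2002: Sun, 2003: Mon, 2004: Wed ✓, 2005: Thu, 2006: Fri, 2007: Sat, 2008: Mon, 2009: Tue, 2010: Wed ✓, 2011: Thu, 2012: Sat, 2013: Sun, 2014: Mon, 2015: Tue, 2016: Thu, 2017: Fri, 2018: Sat, 2019: Sun, 2020: Tue, 2021: Wed ✓, 2022: Thu, 2023: Fri, 2024: Sun, 2025: Mon
Wednesdays: 1999, 2004, 2010, 2021.

4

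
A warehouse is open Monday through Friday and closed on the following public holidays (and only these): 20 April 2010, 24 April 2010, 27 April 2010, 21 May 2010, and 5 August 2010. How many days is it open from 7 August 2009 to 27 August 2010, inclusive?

272

7 August 2009 is a Friday.
From 7 August 2009 to 27 August 2010 is 386 days inclusive.
386 = 7 × 55 + 1, so there are 55 full weeks plus 1 extra day.
Each full week contributes 5 weekdays (Mon–Fri): 55 × 5 = 275.
The 1 extra day is Fri — 1 of them qualifies.
Total: 275 + 1 = 276.
Holidays: 20 April 2010 (Tue); 24 April 2010 (Sat); 27 April 2010 (Tue); 21 May 2010 (Fri); 5 August 2010 (Thu).
4 of the 5 holidays fall on weekdays; the rest are weekends and were already excluded.
Business days: 276 − 4 = 272.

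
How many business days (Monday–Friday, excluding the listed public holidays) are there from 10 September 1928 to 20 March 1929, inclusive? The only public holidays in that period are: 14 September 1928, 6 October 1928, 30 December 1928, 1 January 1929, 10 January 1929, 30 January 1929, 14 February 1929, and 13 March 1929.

10 September 1928 is a Monday.
The range spans 192 days (inclusive of both endpoints).
192 = 7 × 27 + 3, so there are 27 full weeks plus 3 extra days.
Each full week contributes 5 weekdays (Mon–Fri): 27 × 5 = 135.
The 3 extra days are Monday, Tuesday, Wednesday — 3 of them qualify.
Total: 135 + 3 = 138.
Holidays: 14 September 1928 (Fri); 6 October 1928 (Sat); 30 December 1928 (Sun); 1 January 1929 (Tue); 10 January 1929 (Thu); 30 January 1929 (Wed); 14 February 1929 (Thu); 13 March 1929 (Wed).
6 of the 8 holidays fall on weekdays; the rest are weekends and were already excluded.
Business days: 138 − 6 = 132.

132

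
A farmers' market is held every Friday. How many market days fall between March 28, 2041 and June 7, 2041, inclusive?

11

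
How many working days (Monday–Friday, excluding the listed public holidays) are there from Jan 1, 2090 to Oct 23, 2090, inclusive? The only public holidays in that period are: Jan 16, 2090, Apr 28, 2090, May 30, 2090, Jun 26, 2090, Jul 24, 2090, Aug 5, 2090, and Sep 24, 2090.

Jan 1, 2090 is a Sunday.
The range spans 296 days (inclusive of both endpoints).
296 = 7 × 42 + 2, so there are 42 full weeks plus 2 extra days.
Each full week contributes 5 weekdays (Mon–Fri): 42 × 5 = 210.
The 2 extra days are Sun, Mon — 1 of them qualifies.
Total: 210 + 1 = 211.
Holidays: Jan 16, 2090 (Mon); Apr 28, 2090 (Fri); May 30, 2090 (Tue); Jun 26, 2090 (Mon); Jul 24, 2090 (Mon); Aug 5, 2090 (Sat); Sep 24, 2090 (Sun).
5 of the 7 holidays fall on weekdays; the rest are weekends and were already excluded.
Business days: 211 − 5 = 206.

206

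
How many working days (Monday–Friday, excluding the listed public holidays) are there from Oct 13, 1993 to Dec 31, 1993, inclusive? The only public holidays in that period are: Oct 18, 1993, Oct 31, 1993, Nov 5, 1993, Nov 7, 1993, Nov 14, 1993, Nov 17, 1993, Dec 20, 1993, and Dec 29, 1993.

Oct 13, 1993 is a Wednesday.
That's 80 days from start to end, counting both.
80 = 7 × 11 + 3, so there are 11 full weeks plus 3 extra days.
Each full week contributes 5 weekdays (Mon–Fri): 11 × 5 = 55.
The 3 extra days are Wednesday, Thursday, Friday — 3 of them qualify.
Total: 55 + 3 = 58.
Holidays: Oct 18, 1993 (Mon); Oct 31, 1993 (Sun); Nov 5, 1993 (Fri); Nov 7, 1993 (Sun); Nov 14, 1993 (Sun); Nov 17, 1993 (Wed); Dec 20, 1993 (Mon); Dec 29, 1993 (Wed).
5 of the 8 holidays fall on weekdays; the rest are weekends and were already excluded.
Business days: 58 − 5 = 53.

53 working days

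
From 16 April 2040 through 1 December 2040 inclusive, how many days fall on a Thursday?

33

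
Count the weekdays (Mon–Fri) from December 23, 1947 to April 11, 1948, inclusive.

79

December 23, 1947 is a Tuesday.
That's 111 days from start to end, counting both.
111 = 7 × 15 + 6, so there are 15 full weeks plus 6 extra days.
Each full week contributes 5 weekdays (Mon–Fri): 15 × 5 = 75.
The 6 extra days are Tue, Wed, Thu, Fri, Sat, Sun — 4 of them qualify.
Total: 75 + 4 = 79.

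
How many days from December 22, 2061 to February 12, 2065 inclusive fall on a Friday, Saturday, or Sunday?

December 22, 2061 is a Thursday.
The range spans 1149 days (inclusive of both endpoints).
1149 = 7 × 164 + 1, so there are 164 full weeks plus 1 extra day.
Each full week contributes 3 days from the set (Fri, Sat, Sun): 164 × 3 = 492.
The 1 extra day is Thu — none qualify.
Total: 492 + 0 = 492.

492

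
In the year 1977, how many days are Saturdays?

53

1977-01-01 is a Saturday.
The range spans 365 days (inclusive of both endpoints).
365 = 7 × 52 + 1, so there are 52 full weeks plus 1 extra day.
Each full week contributes one Saturday: 52 so far.
The 1 extra day is Saturday — 1 of them qualifies.
Total: 52 + 1 = 53.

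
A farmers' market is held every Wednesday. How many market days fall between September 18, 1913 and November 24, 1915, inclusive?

September 18, 1913 is a Thursday.
From September 18, 1913 to November 24, 1915 is 798 days inclusive.
798 = 7 × 114, so the span is exactly 114 full weeks.
Each full week contributes one Wednesday: 114 so far.

114 Wednesdays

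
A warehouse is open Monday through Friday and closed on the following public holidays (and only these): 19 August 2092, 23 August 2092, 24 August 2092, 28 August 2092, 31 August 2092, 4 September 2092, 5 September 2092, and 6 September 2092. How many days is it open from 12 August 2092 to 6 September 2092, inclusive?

12 August 2092 is a Tuesday.
That's 26 days from start to end, counting both.
26 = 7 × 3 + 5, so there are 3 full weeks plus 5 extra days.
Each full week contributes 5 weekdays (Mon–Fri): 3 × 5 = 15.
The 5 extra days are Tuesday, Wednesday, Thursday, Friday, Saturday — 4 of them qualify.
Total: 15 + 4 = 19.
Holidays: 19 August 2092 (Tue); 23 August 2092 (Sat); 24 August 2092 (Sun); 28 August 2092 (Thu); 31 August 2092 (Sun); 4 September 2092 (Thu); 5 September 2092 (Fri); 6 September 2092 (Sat).
4 of the 8 holidays fall on weekdays; the rest are weekends and were already excluded.
Business days: 19 − 4 = 15.

15 business days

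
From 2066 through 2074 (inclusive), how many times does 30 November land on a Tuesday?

1

Day of week of November 30 in each year:
2066: Tue ✓, 2067: Wed, 2068: Fri, 2069: Sat, 2070: Sun, 2071: Mon, 2072: Wed, 2073: Thu, 2074: Fri
Tuesdays: 2066.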